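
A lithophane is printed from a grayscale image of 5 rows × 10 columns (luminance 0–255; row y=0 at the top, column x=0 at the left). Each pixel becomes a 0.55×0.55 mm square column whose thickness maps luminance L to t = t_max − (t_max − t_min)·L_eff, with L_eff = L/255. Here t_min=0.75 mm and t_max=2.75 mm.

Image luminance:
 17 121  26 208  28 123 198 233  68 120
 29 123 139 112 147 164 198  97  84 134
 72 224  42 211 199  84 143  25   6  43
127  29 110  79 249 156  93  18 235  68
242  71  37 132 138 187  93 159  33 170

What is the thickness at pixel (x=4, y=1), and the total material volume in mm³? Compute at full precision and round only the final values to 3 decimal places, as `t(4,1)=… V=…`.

span = t_max - t_min = 2.75 - 0.75 = 2.000
L(4,1) = 147, L_eff = 147/255 = 0.576471
t(4,1) = 2.75 - 2.000·0.576471 = 1.597
Σt over all 5·10 pixels = 15583/170 ≈ 91.6647059
V = pitch²·Σt = 0.55²·15583/170 = 27.729

t(4,1)=1.597 V=27.729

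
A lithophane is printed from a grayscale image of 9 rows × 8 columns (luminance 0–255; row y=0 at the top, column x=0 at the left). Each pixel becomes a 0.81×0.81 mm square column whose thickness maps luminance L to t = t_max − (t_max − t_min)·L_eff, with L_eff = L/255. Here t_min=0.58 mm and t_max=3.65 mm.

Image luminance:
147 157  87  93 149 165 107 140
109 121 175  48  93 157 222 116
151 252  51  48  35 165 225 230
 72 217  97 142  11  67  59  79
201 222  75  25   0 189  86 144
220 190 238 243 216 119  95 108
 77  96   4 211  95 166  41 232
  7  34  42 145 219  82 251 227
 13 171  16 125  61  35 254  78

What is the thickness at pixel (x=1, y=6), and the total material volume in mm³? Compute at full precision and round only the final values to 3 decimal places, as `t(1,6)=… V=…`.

span = t_max - t_min = 3.65 - 0.58 = 3.070
L(1,6) = 96, L_eff = 96/255 = 0.376471
t(1,6) = 3.65 - 3.070·0.376471 = 2.494
Σt over all 9·8 pixels = 196306/1275 ≈ 153.9654902
V = pitch²·Σt = 0.81²·196306/1275 = 101.017

t(1,6)=2.494 V=101.017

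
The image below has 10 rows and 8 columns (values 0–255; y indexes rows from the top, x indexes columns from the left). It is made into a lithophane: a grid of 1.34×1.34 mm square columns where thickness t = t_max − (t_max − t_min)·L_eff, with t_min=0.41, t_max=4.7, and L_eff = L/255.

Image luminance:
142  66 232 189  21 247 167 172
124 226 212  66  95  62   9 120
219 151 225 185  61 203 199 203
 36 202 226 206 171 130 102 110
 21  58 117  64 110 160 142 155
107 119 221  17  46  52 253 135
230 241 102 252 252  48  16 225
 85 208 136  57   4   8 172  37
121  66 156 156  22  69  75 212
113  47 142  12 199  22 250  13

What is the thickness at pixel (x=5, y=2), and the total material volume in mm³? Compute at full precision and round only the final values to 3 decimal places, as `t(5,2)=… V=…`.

span = t_max - t_min = 4.7 - 0.41 = 4.290
L(5,2) = 203, L_eff = 203/255 = 0.796078
t(5,2) = 4.7 - 4.290·0.796078 = 1.285
Σt over all 10·8 pixels = 430632/2125 ≈ 202.6503529
V = pitch²·Σt = 1.34²·430632/2125 = 363.879

t(5,2)=1.285 V=363.879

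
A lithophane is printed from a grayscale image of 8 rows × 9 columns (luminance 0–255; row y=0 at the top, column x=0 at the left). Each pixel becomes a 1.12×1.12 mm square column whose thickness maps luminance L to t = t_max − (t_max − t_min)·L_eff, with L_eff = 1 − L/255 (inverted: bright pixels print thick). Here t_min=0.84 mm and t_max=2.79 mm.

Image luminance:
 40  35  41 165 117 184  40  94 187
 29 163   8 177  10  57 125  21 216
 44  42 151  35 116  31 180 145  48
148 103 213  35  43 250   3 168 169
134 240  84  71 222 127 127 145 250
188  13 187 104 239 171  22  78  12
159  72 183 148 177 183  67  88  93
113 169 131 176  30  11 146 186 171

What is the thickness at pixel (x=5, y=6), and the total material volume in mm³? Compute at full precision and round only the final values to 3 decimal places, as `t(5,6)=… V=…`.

span = t_max - t_min = 2.79 - 0.84 = 1.950
L(5,6) = 183, L_eff = 1 - 183/255 = 0.282353 (inverted)
t(5,6) = 2.79 - 1.950·0.282353 = 2.239
Σt over all 8·9 pixels = 105683/850 ≈ 124.3329412
V = pitch²·Σt = 1.12²·105683/850 = 155.963

t(5,6)=2.239 V=155.963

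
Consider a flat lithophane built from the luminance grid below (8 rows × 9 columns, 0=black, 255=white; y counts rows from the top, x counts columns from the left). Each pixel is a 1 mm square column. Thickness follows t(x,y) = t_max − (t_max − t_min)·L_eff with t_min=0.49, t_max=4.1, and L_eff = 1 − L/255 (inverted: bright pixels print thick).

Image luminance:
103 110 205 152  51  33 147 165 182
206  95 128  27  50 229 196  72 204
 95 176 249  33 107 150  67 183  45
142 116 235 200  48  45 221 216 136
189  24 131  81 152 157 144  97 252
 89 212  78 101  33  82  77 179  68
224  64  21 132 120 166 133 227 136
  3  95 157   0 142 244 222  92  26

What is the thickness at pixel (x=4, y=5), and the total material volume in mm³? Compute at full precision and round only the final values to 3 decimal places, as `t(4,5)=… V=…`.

t(4,5)=0.957 V=165.084

span = t_max - t_min = 4.1 - 0.49 = 3.610
L(4,5) = 33, L_eff = 1 - 33/255 = 0.870588 (inverted)
t(4,5) = 4.1 - 3.610·0.870588 = 0.957
Σt over all 8·9 pixels = 4209649/25500 ≈ 165.0842745
V = pitch²·Σt = 1²·4209649/25500 = 165.084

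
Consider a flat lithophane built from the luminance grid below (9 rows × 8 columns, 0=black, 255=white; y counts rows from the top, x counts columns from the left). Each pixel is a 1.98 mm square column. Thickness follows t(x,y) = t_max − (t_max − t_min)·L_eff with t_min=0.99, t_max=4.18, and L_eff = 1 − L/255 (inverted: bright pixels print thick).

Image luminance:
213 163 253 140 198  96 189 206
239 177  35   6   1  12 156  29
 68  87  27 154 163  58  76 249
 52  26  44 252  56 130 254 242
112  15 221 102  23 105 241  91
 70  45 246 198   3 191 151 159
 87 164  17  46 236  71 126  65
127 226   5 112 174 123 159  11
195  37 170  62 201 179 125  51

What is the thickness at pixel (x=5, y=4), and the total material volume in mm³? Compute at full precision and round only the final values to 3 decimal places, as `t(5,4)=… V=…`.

t(5,4)=2.304 V=710.685

span = t_max - t_min = 4.18 - 0.99 = 3.190
L(5,4) = 105, L_eff = 1 - 105/255 = 0.588235 (inverted)
t(5,4) = 4.18 - 3.190·0.588235 = 2.304
Σt over all 9·8 pixels = 1540869/8500 ≈ 181.2787059
V = pitch²·Σt = 1.98²·1540869/8500 = 710.685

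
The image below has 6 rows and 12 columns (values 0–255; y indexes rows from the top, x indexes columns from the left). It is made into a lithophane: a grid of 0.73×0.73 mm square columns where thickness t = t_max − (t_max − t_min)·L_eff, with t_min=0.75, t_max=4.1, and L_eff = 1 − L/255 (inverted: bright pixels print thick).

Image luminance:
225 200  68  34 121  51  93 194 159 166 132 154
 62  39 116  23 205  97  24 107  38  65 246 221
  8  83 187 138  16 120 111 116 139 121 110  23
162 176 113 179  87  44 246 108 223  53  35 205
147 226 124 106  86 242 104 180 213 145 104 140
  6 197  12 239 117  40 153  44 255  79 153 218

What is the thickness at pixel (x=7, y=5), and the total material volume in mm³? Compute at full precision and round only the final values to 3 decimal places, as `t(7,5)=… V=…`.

t(7,5)=1.328 V=91.595

span = t_max - t_min = 4.1 - 0.75 = 3.350
L(7,5) = 44, L_eff = 1 - 44/255 = 0.827451 (inverted)
t(7,5) = 4.1 - 3.350·0.827451 = 1.328
Σt over all 6·12 pixels = 292197/1700 ≈ 171.8805882
V = pitch²·Σt = 0.73²·292197/1700 = 91.595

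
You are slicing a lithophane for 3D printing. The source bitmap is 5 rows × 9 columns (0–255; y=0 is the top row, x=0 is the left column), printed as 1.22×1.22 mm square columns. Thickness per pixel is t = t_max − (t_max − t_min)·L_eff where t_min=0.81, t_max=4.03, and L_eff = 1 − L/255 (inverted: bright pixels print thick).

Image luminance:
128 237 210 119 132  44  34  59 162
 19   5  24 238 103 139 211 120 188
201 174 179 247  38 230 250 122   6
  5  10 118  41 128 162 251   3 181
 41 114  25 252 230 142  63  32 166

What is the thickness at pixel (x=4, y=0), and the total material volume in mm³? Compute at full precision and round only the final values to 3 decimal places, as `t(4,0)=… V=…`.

t(4,0)=2.477 V=159.183

span = t_max - t_min = 4.03 - 0.81 = 3.220
L(4,0) = 132, L_eff = 1 - 132/255 = 0.482353 (inverted)
t(4,0) = 4.03 - 3.220·0.482353 = 2.477
Σt over all 5·9 pixels = 909067/8500 ≈ 106.9490588
V = pitch²·Σt = 1.22²·909067/8500 = 159.183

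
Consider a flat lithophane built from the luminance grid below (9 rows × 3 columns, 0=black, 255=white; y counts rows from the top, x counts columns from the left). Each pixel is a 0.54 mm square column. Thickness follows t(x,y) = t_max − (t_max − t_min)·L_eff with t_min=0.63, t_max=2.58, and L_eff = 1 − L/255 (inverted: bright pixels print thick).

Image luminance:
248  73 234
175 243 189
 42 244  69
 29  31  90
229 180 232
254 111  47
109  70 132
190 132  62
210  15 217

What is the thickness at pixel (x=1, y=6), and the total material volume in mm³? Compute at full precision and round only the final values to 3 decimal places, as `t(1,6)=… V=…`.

t(1,6)=1.165 V=13.561

span = t_max - t_min = 2.58 - 0.63 = 1.950
L(1,6) = 70, L_eff = 1 - 70/255 = 0.725490 (inverted)
t(1,6) = 2.58 - 1.950·0.725490 = 1.165
Σt over all 9·3 pixels = 39529/850 ≈ 46.5047059
V = pitch²·Σt = 0.54²·39529/850 = 13.561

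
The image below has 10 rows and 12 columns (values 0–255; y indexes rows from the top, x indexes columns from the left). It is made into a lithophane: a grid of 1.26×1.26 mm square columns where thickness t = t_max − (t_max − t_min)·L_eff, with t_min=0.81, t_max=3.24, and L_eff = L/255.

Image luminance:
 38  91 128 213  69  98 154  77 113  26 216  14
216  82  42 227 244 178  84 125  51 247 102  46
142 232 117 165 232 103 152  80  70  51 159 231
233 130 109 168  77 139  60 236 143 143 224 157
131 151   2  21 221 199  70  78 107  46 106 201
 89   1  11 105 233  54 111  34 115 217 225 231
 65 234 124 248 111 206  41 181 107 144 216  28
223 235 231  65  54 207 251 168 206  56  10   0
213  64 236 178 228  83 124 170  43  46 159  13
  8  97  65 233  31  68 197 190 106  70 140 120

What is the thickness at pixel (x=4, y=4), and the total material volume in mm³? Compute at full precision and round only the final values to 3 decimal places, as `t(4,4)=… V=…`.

span = t_max - t_min = 3.24 - 0.81 = 2.430
L(4,4) = 221, L_eff = 221/255 = 0.866667
t(4,4) = 3.24 - 2.430·0.866667 = 1.134
Σt over all 10·12 pixels = 1025217/4250 ≈ 241.2275294
V = pitch²·Σt = 1.26²·1025217/4250 = 382.973

t(4,4)=1.134 V=382.973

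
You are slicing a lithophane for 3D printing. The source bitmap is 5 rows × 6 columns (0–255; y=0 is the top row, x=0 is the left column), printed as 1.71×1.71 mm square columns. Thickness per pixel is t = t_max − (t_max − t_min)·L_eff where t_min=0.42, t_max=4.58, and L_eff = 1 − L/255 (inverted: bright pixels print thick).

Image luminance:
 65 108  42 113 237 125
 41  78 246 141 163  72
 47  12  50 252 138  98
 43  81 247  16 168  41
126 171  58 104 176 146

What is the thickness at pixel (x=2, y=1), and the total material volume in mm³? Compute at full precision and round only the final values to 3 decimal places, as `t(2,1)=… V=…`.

span = t_max - t_min = 4.58 - 0.42 = 4.160
L(2,1) = 246, L_eff = 1 - 246/255 = 0.035294 (inverted)
t(2,1) = 4.58 - 4.160·0.035294 = 4.433
Σt over all 5·6 pixels = 28963/425 ≈ 68.1482353
V = pitch²·Σt = 1.71²·28963/425 = 199.272

t(2,1)=4.433 V=199.272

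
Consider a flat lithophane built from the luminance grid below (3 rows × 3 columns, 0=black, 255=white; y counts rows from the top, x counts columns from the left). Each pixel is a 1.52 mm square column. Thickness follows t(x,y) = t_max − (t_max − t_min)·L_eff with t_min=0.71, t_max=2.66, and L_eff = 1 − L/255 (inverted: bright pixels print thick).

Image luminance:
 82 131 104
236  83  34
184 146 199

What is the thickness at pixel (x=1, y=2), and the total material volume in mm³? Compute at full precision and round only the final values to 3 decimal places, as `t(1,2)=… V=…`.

t(1,2)=1.826 V=35.947

span = t_max - t_min = 2.66 - 0.71 = 1.950
L(1,2) = 146, L_eff = 1 - 146/255 = 0.427451 (inverted)
t(1,2) = 2.66 - 1.950·0.427451 = 1.826
Σt over all 3·3 pixels = 529/34 ≈ 15.5588235
V = pitch²·Σt = 1.52²·529/34 = 35.947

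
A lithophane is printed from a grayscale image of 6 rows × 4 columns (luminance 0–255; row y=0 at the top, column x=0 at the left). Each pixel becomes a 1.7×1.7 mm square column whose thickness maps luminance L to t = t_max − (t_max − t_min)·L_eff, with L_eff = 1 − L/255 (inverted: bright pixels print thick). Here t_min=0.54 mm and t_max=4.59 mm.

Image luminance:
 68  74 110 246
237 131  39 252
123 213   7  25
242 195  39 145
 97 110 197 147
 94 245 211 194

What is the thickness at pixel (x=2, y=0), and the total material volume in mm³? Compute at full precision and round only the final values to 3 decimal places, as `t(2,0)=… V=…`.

span = t_max - t_min = 4.59 - 0.54 = 4.050
L(2,0) = 110, L_eff = 1 - 110/255 = 0.568627 (inverted)
t(2,0) = 4.59 - 4.050·0.568627 = 2.287
Σt over all 6·4 pixels = 114939/1700 ≈ 67.6111765
V = pitch²·Σt = 1.7²·114939/1700 = 195.396

t(2,0)=2.287 V=195.396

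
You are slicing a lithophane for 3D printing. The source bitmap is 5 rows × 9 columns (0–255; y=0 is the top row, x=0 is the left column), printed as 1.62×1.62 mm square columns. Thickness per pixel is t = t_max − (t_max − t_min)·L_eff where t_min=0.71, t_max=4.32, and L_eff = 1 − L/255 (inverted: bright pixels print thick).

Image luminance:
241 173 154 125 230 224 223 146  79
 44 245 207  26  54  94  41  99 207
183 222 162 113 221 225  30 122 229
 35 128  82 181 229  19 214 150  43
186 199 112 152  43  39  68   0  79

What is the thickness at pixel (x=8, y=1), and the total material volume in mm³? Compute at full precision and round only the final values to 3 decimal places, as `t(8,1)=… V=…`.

t(8,1)=3.640 V=309.667

span = t_max - t_min = 4.32 - 0.71 = 3.610
L(8,1) = 207, L_eff = 1 - 207/255 = 0.188235 (inverted)
t(8,1) = 4.32 - 3.610·0.188235 = 3.640
Σt over all 5·9 pixels = 1002961/8500 ≈ 117.9954118
V = pitch²·Σt = 1.62²·1002961/8500 = 309.667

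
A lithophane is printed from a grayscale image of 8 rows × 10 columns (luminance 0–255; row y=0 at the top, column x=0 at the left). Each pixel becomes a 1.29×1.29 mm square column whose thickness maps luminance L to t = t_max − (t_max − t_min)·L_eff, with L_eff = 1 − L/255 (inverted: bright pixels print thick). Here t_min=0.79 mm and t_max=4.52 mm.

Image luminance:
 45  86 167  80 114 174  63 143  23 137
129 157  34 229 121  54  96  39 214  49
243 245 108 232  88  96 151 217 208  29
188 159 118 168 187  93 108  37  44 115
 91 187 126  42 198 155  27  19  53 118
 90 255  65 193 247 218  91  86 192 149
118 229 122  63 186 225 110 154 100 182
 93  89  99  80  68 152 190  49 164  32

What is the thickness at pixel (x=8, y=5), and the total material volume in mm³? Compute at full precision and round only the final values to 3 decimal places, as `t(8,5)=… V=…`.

t(8,5)=3.598 V=350.899

span = t_max - t_min = 4.52 - 0.79 = 3.730
L(8,5) = 192, L_eff = 1 - 192/255 = 0.247059 (inverted)
t(8,5) = 4.52 - 3.730·0.247059 = 3.598
Σt over all 8·10 pixels = 358469/1700 ≈ 210.8641176
V = pitch²·Σt = 1.29²·358469/1700 = 350.899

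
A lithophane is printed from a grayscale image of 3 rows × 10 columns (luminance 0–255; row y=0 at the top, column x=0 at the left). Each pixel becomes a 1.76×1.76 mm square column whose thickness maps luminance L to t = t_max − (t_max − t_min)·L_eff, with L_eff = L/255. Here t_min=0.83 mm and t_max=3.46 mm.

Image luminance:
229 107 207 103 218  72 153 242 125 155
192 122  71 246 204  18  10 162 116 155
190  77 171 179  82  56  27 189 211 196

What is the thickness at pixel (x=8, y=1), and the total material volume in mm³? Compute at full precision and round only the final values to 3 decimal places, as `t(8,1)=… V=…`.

t(8,1)=2.264 V=184.635

span = t_max - t_min = 3.46 - 0.83 = 2.630
L(8,1) = 116, L_eff = 116/255 = 0.454902
t(8,1) = 3.46 - 2.630·0.454902 = 2.264
Σt over all 3·10 pixels = 303989/5100 ≈ 59.6056863
V = pitch²·Σt = 1.76²·303989/5100 = 184.635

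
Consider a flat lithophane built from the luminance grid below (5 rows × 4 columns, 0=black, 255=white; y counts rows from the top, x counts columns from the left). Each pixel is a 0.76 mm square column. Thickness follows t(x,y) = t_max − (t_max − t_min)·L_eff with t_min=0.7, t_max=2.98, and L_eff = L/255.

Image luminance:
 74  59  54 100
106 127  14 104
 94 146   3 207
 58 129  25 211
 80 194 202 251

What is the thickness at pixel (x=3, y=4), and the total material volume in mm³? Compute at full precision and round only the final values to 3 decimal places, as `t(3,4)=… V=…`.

t(3,4)=0.736 V=22.867

span = t_max - t_min = 2.98 - 0.7 = 2.280
L(3,4) = 251, L_eff = 251/255 = 0.984314
t(3,4) = 2.98 - 2.280·0.984314 = 0.736
Σt over all 5·4 pixels = 84128/2125 ≈ 39.5896471
V = pitch²·Σt = 0.76²·84128/2125 = 22.867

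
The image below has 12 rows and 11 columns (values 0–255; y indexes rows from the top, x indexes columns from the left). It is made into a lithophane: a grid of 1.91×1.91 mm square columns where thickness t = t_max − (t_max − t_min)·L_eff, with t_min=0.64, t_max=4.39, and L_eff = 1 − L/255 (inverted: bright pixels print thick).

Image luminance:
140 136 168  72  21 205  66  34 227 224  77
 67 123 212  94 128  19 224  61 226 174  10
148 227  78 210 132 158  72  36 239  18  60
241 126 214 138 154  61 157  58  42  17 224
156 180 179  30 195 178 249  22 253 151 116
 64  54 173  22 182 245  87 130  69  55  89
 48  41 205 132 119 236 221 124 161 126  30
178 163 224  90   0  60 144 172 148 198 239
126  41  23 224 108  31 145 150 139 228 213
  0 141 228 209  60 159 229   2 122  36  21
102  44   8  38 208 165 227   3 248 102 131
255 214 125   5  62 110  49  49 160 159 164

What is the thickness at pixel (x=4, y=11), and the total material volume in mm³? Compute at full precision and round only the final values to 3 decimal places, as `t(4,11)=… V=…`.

t(4,11)=1.552 V=1205.141

span = t_max - t_min = 4.39 - 0.64 = 3.750
L(4,11) = 62, L_eff = 1 - 62/255 = 0.756863 (inverted)
t(4,11) = 4.39 - 3.750·0.756863 = 1.552
Σt over all 12·11 pixels = 561591/1700 ≈ 330.3476471
V = pitch²·Σt = 1.91²·561591/1700 = 1205.141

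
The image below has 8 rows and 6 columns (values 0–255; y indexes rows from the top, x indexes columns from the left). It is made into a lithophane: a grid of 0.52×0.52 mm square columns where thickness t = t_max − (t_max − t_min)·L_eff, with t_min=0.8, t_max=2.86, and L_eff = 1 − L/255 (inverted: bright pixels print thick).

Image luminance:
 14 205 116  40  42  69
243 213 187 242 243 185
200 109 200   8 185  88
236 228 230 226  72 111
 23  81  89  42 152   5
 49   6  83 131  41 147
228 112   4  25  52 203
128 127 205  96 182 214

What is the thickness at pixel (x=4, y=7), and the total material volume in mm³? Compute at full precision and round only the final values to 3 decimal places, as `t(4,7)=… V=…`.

t(4,7)=2.270 V=23.745

span = t_max - t_min = 2.86 - 0.8 = 2.060
L(4,7) = 182, L_eff = 1 - 182/255 = 0.286275 (inverted)
t(4,7) = 2.86 - 2.060·0.286275 = 2.270
Σt over all 8·6 pixels = 373217/4250 ≈ 87.8157647
V = pitch²·Σt = 0.52²·373217/4250 = 23.745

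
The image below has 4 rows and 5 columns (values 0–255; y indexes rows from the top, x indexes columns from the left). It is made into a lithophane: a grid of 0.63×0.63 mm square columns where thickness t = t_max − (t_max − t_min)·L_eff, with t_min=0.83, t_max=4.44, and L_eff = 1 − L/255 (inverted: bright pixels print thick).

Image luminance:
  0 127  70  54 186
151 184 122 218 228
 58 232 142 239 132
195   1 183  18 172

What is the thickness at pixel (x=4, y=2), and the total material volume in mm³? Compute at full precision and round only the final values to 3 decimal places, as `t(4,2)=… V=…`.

span = t_max - t_min = 4.44 - 0.83 = 3.610
L(4,2) = 132, L_eff = 1 - 132/255 = 0.482353 (inverted)
t(4,2) = 4.44 - 3.610·0.482353 = 2.699
Σt over all 4·5 pixels = 116861/2125 ≈ 54.9934118
V = pitch²·Σt = 0.63²·116861/2125 = 21.827

t(4,2)=2.699 V=21.827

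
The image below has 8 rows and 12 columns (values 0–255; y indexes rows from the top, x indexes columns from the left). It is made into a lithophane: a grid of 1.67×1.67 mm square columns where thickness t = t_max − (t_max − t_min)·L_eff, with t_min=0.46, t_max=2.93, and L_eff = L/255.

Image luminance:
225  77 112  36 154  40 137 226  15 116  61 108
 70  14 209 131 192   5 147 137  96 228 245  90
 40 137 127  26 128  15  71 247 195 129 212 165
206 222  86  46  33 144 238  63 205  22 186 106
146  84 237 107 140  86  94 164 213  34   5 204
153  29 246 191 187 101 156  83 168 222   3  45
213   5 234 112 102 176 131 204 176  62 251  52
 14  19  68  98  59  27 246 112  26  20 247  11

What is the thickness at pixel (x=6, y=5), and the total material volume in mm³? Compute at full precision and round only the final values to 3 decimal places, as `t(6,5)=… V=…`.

t(6,5)=1.419 V=468.857

span = t_max - t_min = 2.93 - 0.46 = 2.470
L(6,5) = 156, L_eff = 156/255 = 0.611765
t(6,5) = 2.93 - 2.470·0.611765 = 1.419
Σt over all 8·12 pixels = 4286939/25500 ≈ 168.1152549
V = pitch²·Σt = 1.67²·4286939/25500 = 468.857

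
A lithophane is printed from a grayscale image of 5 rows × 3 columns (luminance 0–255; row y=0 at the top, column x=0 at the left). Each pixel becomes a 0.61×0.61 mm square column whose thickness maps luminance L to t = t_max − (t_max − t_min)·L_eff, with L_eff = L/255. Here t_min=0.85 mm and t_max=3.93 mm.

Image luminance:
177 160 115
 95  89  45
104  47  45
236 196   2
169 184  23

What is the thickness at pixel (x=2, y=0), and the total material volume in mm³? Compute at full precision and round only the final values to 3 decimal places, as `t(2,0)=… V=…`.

span = t_max - t_min = 3.93 - 0.85 = 3.080
L(2,0) = 115, L_eff = 115/255 = 0.450980
t(2,0) = 3.93 - 3.080·0.450980 = 2.541
Σt over all 5·3 pixels = 983629/25500 ≈ 38.5736863
V = pitch²·Σt = 0.61²·983629/25500 = 14.353

t(2,0)=2.541 V=14.353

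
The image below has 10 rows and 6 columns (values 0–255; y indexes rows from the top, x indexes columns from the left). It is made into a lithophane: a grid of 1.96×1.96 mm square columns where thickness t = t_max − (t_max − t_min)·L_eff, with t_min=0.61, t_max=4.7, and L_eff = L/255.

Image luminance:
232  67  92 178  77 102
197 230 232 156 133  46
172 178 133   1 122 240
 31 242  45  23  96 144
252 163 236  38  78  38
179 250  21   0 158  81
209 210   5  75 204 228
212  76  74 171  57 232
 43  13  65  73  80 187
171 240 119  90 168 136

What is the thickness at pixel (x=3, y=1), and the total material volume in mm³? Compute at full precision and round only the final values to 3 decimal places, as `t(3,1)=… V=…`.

span = t_max - t_min = 4.7 - 0.61 = 4.090
L(3,1) = 156, L_eff = 156/255 = 0.611765
t(3,1) = 4.7 - 4.090·0.611765 = 2.198
Σt over all 10·6 pixels = 4000391/25500 ≈ 156.8780784
V = pitch²·Σt = 1.96²·4000391/25500 = 602.663

t(3,1)=2.198 V=602.663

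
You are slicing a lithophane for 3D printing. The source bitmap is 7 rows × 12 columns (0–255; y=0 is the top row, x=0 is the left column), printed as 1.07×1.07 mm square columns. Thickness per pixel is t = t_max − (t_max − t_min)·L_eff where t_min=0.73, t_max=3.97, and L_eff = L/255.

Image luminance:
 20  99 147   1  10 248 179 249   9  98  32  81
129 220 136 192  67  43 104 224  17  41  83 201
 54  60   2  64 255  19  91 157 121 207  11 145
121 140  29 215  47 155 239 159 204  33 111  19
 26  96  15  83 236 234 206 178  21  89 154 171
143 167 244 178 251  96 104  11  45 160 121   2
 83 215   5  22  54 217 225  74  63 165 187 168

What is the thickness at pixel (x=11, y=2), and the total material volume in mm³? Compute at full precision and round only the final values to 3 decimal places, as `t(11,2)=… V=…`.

t(11,2)=2.128 V=239.285

span = t_max - t_min = 3.97 - 0.73 = 3.240
L(11,2) = 145, L_eff = 145/255 = 0.568627
t(11,2) = 3.97 - 3.240·0.568627 = 2.128
Σt over all 7·12 pixels = 444126/2125 ≈ 209.0004706
V = pitch²·Σt = 1.07²·444126/2125 = 239.285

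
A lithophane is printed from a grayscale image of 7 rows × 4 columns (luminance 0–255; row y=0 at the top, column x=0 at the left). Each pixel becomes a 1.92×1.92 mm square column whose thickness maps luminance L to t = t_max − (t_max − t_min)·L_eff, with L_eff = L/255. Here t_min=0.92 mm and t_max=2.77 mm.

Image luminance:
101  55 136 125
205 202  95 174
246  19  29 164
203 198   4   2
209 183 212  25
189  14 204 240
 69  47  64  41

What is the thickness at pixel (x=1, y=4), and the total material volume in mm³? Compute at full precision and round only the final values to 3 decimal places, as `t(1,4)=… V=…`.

span = t_max - t_min = 2.77 - 0.92 = 1.850
L(1,4) = 183, L_eff = 183/255 = 0.717647
t(1,4) = 2.77 - 1.850·0.717647 = 1.442
Σt over all 7·4 pixels = 267721/5100 ≈ 52.4943137
V = pitch²·Σt = 1.92²·267721/5100 = 193.515

t(1,4)=1.442 V=193.515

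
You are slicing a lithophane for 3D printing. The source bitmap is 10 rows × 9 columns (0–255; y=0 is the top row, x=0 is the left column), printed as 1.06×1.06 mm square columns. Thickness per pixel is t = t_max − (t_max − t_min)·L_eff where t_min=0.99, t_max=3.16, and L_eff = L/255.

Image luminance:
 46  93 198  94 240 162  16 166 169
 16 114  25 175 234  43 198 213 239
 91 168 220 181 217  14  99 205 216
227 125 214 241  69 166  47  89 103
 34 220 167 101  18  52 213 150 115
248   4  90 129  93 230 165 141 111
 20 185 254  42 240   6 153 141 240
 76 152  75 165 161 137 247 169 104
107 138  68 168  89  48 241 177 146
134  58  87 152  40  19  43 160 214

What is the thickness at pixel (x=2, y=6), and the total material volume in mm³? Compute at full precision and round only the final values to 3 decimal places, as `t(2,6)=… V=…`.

span = t_max - t_min = 3.16 - 0.99 = 2.170
L(2,6) = 254, L_eff = 254/255 = 0.996078
t(2,6) = 3.16 - 2.170·0.996078 = 0.999
Σt over all 10·9 pixels = 27253/150 ≈ 181.6866667
V = pitch²·Σt = 1.06²·27253/150 = 204.143

t(2,6)=0.999 V=204.143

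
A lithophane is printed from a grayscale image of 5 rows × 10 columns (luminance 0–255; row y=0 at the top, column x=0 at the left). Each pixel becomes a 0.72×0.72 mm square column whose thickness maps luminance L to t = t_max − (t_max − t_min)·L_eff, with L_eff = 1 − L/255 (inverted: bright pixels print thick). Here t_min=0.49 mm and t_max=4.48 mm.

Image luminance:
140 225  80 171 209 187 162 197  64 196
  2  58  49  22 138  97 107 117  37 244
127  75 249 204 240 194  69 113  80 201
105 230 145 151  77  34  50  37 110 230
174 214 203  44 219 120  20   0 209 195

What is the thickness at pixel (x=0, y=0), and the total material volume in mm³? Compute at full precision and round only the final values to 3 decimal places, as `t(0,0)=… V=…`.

span = t_max - t_min = 4.48 - 0.49 = 3.990
L(0,0) = 140, L_eff = 1 - 140/255 = 0.450980 (inverted)
t(0,0) = 4.48 - 3.990·0.450980 = 2.681
Σt over all 5·10 pixels = 1088843/8500 ≈ 128.0991765
V = pitch²·Σt = 0.72²·1088843/8500 = 66.407

t(0,0)=2.681 V=66.407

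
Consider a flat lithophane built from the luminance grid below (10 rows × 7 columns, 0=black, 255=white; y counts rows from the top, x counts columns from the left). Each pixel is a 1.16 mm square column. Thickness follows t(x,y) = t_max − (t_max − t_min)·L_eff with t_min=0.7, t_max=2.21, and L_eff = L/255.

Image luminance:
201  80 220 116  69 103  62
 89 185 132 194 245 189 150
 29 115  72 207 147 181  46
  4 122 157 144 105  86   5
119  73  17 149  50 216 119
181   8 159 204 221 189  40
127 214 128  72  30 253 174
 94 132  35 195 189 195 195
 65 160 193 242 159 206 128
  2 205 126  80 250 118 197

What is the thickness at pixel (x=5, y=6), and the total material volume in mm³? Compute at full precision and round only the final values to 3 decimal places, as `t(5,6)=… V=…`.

t(5,6)=0.712 V=133.551

span = t_max - t_min = 2.21 - 0.7 = 1.510
L(5,6) = 253, L_eff = 253/255 = 0.992157
t(5,6) = 2.21 - 1.510·0.992157 = 0.712
Σt over all 10·7 pixels = 1265443/12750 ≈ 99.2504314
V = pitch²·Σt = 1.16²·1265443/12750 = 133.551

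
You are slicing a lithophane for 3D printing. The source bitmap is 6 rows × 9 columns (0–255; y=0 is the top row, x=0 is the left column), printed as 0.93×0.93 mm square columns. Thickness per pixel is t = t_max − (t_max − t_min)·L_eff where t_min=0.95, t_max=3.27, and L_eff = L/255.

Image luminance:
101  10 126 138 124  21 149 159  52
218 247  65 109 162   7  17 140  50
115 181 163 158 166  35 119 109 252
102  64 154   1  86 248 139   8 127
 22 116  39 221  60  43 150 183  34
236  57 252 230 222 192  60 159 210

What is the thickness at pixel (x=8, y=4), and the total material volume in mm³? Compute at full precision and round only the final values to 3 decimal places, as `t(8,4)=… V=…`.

span = t_max - t_min = 3.27 - 0.95 = 2.320
L(8,4) = 34, L_eff = 34/255 = 0.133333
t(8,4) = 3.27 - 2.320·0.133333 = 2.961
Σt over all 6·9 pixels = 1484867/12750 ≈ 116.4601569
V = pitch²·Σt = 0.93²·1484867/12750 = 100.726

t(8,4)=2.961 V=100.726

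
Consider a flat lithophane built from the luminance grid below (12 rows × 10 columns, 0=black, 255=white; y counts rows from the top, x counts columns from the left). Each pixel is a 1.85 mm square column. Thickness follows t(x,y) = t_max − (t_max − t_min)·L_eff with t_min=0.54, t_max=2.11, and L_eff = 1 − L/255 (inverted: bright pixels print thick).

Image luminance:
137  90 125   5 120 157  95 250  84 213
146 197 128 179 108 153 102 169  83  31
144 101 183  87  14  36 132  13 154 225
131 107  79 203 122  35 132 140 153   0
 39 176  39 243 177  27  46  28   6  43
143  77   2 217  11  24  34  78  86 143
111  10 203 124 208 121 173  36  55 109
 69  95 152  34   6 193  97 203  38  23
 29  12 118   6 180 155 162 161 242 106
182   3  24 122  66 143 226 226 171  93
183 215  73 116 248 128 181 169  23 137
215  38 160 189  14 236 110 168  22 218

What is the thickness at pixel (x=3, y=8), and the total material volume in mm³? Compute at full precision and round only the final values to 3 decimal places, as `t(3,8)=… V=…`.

t(3,8)=0.577 V=511.137

span = t_max - t_min = 2.11 - 0.54 = 1.570
L(3,8) = 6, L_eff = 1 - 6/255 = 0.976471 (inverted)
t(3,8) = 2.11 - 1.570·0.976471 = 0.577
Σt over all 12·10 pixels = 952081/6375 ≈ 149.3460392
V = pitch²·Σt = 1.85²·952081/6375 = 511.137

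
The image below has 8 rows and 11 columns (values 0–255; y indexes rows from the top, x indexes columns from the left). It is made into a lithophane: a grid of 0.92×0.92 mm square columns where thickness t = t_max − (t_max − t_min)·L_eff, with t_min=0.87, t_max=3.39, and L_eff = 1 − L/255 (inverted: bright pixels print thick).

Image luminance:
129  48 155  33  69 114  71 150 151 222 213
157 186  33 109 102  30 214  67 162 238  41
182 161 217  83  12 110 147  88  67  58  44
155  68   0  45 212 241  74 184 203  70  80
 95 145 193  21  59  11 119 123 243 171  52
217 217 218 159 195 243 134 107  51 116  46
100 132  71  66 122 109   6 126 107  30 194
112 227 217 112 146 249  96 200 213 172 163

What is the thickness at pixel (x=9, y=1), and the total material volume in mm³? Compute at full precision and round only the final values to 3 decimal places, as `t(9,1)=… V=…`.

t(9,1)=3.222 V=157.645

span = t_max - t_min = 3.39 - 0.87 = 2.520
L(9,1) = 238, L_eff = 1 - 238/255 = 0.066667 (inverted)
t(9,1) = 3.39 - 2.520·0.066667 = 3.222
Σt over all 8·11 pixels = 79158/425 ≈ 186.2541176
V = pitch²·Σt = 0.92²·79158/425 = 157.645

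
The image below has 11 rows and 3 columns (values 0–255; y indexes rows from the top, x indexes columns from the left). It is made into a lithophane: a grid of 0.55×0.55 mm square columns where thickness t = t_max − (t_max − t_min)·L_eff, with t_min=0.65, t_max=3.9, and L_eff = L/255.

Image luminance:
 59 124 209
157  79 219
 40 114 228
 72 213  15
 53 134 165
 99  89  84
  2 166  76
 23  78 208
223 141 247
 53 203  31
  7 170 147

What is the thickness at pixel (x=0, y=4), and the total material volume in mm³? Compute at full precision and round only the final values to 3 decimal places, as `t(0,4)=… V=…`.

t(0,4)=3.225 V=23.788

span = t_max - t_min = 3.9 - 0.65 = 3.250
L(0,4) = 53, L_eff = 53/255 = 0.207843
t(0,4) = 3.9 - 3.250·0.207843 = 3.225
Σt over all 11·3 pixels = 8021/102 ≈ 78.6372549
V = pitch²·Σt = 0.55²·8021/102 = 23.788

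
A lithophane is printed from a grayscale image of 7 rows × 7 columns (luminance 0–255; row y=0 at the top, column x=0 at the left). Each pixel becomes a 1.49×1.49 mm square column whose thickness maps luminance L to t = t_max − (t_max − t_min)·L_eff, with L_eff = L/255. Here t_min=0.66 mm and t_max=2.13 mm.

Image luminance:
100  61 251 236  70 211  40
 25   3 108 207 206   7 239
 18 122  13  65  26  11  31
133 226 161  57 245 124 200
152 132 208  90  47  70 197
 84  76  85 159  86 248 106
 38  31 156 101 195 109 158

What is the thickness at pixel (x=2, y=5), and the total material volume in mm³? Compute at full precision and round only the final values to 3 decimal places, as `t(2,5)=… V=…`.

t(2,5)=1.640 V=158.455

span = t_max - t_min = 2.13 - 0.66 = 1.470
L(2,5) = 85, L_eff = 85/255 = 0.333333
t(2,5) = 2.13 - 1.470·0.333333 = 1.640
Σt over all 7·7 pixels = 606669/8500 ≈ 71.3728235
V = pitch²·Σt = 1.49²·606669/8500 = 158.455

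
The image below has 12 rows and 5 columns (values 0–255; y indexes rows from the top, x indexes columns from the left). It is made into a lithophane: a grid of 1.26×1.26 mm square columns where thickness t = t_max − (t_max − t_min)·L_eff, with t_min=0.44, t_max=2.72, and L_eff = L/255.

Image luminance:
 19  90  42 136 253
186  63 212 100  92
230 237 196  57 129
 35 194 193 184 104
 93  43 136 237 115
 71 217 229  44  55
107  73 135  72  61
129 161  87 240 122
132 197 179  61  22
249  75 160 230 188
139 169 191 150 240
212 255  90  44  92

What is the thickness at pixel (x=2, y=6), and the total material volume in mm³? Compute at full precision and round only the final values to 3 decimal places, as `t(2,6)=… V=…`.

span = t_max - t_min = 2.72 - 0.44 = 2.280
L(2,6) = 135, L_eff = 135/255 = 0.529412
t(2,6) = 2.72 - 2.280·0.529412 = 1.513
Σt over all 12·5 pixels = 189974/2125 ≈ 89.3995294
V = pitch²·Σt = 1.26²·189974/2125 = 141.931

t(2,6)=1.513 V=141.931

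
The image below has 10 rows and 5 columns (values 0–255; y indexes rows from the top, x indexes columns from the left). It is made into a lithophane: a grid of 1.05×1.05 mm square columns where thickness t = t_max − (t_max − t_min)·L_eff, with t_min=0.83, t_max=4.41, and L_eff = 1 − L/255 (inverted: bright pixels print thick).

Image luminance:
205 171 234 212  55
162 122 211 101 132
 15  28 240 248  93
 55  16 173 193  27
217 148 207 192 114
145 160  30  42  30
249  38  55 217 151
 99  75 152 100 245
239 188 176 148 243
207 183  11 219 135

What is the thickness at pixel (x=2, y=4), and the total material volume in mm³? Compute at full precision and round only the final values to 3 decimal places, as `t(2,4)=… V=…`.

t(2,4)=3.736 V=155.773

span = t_max - t_min = 4.41 - 0.83 = 3.580
L(2,4) = 207, L_eff = 1 - 207/255 = 0.188235 (inverted)
t(2,4) = 4.41 - 3.580·0.188235 = 3.736
Σt over all 10·5 pixels = 1801457/12750 ≈ 141.2907451
V = pitch²·Σt = 1.05²·1801457/12750 = 155.773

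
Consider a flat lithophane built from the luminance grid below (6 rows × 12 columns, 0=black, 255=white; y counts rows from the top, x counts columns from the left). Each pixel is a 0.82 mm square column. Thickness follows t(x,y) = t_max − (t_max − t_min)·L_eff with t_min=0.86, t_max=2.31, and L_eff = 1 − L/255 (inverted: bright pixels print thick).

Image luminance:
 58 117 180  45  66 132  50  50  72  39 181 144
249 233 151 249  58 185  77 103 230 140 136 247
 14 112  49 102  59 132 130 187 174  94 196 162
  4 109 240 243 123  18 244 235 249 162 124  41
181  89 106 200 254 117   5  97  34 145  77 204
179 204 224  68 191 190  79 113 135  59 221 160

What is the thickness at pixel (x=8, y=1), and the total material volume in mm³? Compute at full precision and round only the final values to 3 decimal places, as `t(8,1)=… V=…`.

t(8,1)=2.168 V=78.826

span = t_max - t_min = 2.31 - 0.86 = 1.450
L(8,1) = 230, L_eff = 1 - 230/255 = 0.098039 (inverted)
t(8,1) = 2.31 - 1.450·0.098039 = 2.168
Σt over all 6·12 pixels = 23915/204 ≈ 117.2303922
V = pitch²·Σt = 0.82²·23915/204 = 78.826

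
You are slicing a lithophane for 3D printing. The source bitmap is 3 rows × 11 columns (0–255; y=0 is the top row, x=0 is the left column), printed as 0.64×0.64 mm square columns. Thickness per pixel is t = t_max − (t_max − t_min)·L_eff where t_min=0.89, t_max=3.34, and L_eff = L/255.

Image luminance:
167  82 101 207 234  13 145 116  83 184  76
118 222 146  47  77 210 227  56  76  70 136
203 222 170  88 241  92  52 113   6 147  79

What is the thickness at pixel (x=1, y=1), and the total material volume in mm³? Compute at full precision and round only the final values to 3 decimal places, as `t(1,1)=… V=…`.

t(1,1)=1.207 V=28.594

span = t_max - t_min = 3.34 - 0.89 = 2.450
L(1,1) = 222, L_eff = 222/255 = 0.870588
t(1,1) = 3.34 - 2.450·0.870588 = 1.207
Σt over all 3·11 pixels = 29669/425 ≈ 69.8094118
V = pitch²·Σt = 0.64²·29669/425 = 28.594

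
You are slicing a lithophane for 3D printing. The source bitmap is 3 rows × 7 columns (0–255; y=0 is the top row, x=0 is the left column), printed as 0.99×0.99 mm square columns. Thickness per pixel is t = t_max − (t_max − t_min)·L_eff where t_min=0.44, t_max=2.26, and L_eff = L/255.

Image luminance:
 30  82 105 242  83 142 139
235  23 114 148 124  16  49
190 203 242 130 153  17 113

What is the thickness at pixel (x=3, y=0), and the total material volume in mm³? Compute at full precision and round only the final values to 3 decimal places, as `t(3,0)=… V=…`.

t(3,0)=0.533 V=28.468

span = t_max - t_min = 2.26 - 0.44 = 1.820
L(3,0) = 242, L_eff = 242/255 = 0.949020
t(3,0) = 2.26 - 1.820·0.949020 = 0.533
Σt over all 3·7 pixels = 24689/850 ≈ 29.0458824
V = pitch²·Σt = 0.99²·24689/850 = 28.468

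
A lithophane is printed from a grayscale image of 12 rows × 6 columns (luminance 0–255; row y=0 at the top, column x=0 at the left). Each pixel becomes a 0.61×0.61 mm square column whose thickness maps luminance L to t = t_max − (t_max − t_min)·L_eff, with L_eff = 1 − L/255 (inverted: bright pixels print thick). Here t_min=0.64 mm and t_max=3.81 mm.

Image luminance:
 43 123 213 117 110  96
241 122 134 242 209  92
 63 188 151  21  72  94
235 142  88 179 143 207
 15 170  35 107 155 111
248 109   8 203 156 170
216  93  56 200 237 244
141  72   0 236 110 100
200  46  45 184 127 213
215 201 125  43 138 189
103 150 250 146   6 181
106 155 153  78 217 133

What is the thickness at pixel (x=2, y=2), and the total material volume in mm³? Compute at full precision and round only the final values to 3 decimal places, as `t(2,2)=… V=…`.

span = t_max - t_min = 3.81 - 0.64 = 3.170
L(2,2) = 151, L_eff = 1 - 151/255 = 0.407843 (inverted)
t(2,2) = 3.81 - 3.170·0.407843 = 2.517
Σt over all 12·6 pixels = 1439999/8500 ≈ 169.4116471
V = pitch²·Σt = 0.61²·1439999/8500 = 63.038

t(2,2)=2.517 V=63.038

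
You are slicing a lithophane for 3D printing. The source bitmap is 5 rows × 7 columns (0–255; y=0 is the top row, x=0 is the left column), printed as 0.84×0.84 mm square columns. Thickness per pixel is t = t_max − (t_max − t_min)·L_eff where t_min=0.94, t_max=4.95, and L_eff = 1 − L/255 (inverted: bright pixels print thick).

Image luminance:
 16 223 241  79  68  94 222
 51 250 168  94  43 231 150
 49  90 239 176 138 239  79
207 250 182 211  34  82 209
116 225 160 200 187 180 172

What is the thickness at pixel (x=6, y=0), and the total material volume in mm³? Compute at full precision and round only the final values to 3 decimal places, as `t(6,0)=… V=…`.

span = t_max - t_min = 4.95 - 0.94 = 4.010
L(6,0) = 222, L_eff = 1 - 222/255 = 0.129412 (inverted)
t(6,0) = 4.95 - 4.010·0.129412 = 4.431
Σt over all 5·7 pixels = 117.11
V = pitch²·Σt = 0.84²·117.11 = 82.633

t(6,0)=4.431 V=82.633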